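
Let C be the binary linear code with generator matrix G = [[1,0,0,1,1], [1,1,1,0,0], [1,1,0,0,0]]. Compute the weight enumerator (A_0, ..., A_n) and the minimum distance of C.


Weight distribution: A_0 = 1, A_1 = 1, A_2 = 1, A_3 = 3, A_4 = 2. Minimum distance d = 1.

Enumerate all 2^3 = 8 messages m ∈ F_2^3.
For each, compute codeword c = mG in F_2^5, then tally its weight.
  m = 000 → c = 00000, weight = 0.
  m = 100 → c = 10011, weight = 3.
  m = 010 → c = 11100, weight = 3.
  m = 110 → c = 01111, weight = 4.
  m = 001 → c = 11000, weight = 2.
  m = 101 → c = 01011, weight = 3.
  m = 011 → c = 00100, weight = 1.
  m = 111 → c = 10111, weight = 4.
Tally weights:
  weight 0: 1 codewords.
  weight 1: 1 codewords.
  weight 2: 1 codewords.
  weight 3: 3 codewords.
  weight 4: 2 codewords.
Minimum distance d = smallest w > 0 with A_w > 0 = 1.
Sanity: Σ A_w = 8 = 2^3 = 8 ✓.


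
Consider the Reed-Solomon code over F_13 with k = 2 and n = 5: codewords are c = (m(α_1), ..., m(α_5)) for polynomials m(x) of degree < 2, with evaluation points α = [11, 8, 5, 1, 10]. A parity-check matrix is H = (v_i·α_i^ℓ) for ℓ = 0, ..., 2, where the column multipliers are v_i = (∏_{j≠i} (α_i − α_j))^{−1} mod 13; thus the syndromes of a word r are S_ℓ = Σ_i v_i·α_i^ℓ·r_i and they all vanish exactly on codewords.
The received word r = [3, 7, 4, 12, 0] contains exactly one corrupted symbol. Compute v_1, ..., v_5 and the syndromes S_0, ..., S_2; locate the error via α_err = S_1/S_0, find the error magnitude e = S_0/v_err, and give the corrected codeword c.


S = (8, 1, 5), error at position 3, error magnitude e = 6, c = [3, 7, 11, 12, 0].

Step 1: column multipliers v_i = (∏_{j≠i}(α_i − α_j))^{−1} mod 13.
  i = 1 (α = 11): (11−8)(11−5)(11−1)(11−10) = 3·6·10·1 = 180 ≡ 11, so v_1 = 11^{−1} = 6 (mod 13).
  i = 2 (α = 8): (8−11)(8−5)(8−1)(8−10) = (−3)·3·7·(−2) = 126 ≡ 9, so v_2 = 9^{−1} = 3 (mod 13).
  i = 3 (α = 5): (5−11)(5−8)(5−1)(5−10) = (−6)·(−3)·4·(−5) = −360 ≡ 4, so v_3 = 4^{−1} = 10 (mod 13).
  i = 4 (α = 1): (1−11)(1−8)(1−5)(1−10) = (−10)·(−7)·(−4)·(−9) = 2520 ≡ 11, so v_4 = 11^{−1} = 6 (mod 13).
  i = 5 (α = 10): (10−11)(10−8)(10−5)(10−1) = (−1)·2·5·9 = −90 ≡ 1, so v_5 = 1^{−1} = 1 (mod 13).
  v = [6, 3, 10, 6, 1].
Step 2: syndromes of r = [3, 7, 4, 12, 0] (all sums mod 13).
  S_0 = Σ v_i r_i = 6·3 + 3·7 + 10·4 + 6·12 + 1·0 = 151 ≡ 8.
  S_1 = Σ v_i α_i r_i = 6·11·3 + 3·8·7 + 10·5·4 + 6·1·12 + 1·10·0 = 638 ≡ 1.
  α_i^2 mod 13 = [4, 12, 12, 1, 9].
  S_2 = Σ v_i α_i^2 r_i = 6·4·3 + 3·12·7 + 10·12·4 + 6·1·12 + 1·9·0 = 876 ≡ 5.
  S = (8, 1, 5) ≠ 0, so r is not a codeword (an error is present).
Step 3: locate the error. For a single error e at position i, S_ℓ = v_i·e·α_i^ℓ, so α_err = S_1/S_0.
  S_0^{−1} = 8^{−1} = 5 (mod 13), so α_err = 1·5 = 5 ≡ 5 = α_3. Error position i = 3.
  Consistency check: S_2/S_1 = 5·1 = 5 ≡ 5 = α_err ✓ (single-error assumption holds).
Step 4: error magnitude e = S_0/v_3 = S_0·∏_{j≠3}(α_3 − α_j) = 8·4 = 32 ≡ 6 (mod 13).
Step 5: correct position 3: c_3 = r_3 − e = 4 − 6 ≡ 11 (mod 13). Hence c = [3, 7, 11, 12, 0].
  Check: interpolating c through the α_i gives m(x) = 9 + 3·x (degree < 2) with m(α_i) = c_i for every i, so c is indeed a codeword.


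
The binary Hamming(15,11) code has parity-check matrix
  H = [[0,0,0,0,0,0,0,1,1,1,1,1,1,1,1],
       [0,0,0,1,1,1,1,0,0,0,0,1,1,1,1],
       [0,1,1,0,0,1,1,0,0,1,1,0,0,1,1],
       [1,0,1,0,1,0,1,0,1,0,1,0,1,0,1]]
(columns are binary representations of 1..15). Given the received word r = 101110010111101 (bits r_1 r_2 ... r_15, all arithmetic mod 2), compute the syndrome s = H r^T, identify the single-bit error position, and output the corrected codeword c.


s = (0, 1, 0, 0)^T, error position = 4, corrected codeword c = 101010010111101

Compute s = H r^T mod 2 one row at a time:
  s_1 = 1 + 0 + 1 + 1 + 1 + 1 + 0 + 1 = 6 ≡ 0 (mod 2).
  s_2 = 1 + 1 + 0 + 0 + 1 + 1 + 0 + 1 = 5 ≡ 1 (mod 2).
  s_3 = 0 + 1 + 0 + 0 + 1 + 1 + 0 + 1 = 4 ≡ 0 (mod 2).
  s_4 = 1 + 1 + 1 + 0 + 0 + 1 + 1 + 1 = 6 ≡ 0 (mod 2).
s = (0, 1, 0, 0)^T — this equals column 4 of H (binary 0100), so error is at position 4.
Correct: flip bit 4 of r = 101110010111101 to get c = 101010010111101.


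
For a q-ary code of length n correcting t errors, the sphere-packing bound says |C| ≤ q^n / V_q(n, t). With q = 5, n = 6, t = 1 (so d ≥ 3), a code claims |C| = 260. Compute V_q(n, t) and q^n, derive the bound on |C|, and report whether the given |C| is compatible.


V_q(n, t) = 25, q^n = 15625, Hamming bound = 625, |C| = 260 ≤ bound (satisfied).

Step 1: Compute V_q(n, t) = Σ_{j=0}^1 C(n, j) (q−1)^j.
  j = 0: C(6,0)·(4)^0 = 1·1 = 1.
  j = 1: C(6,1)·(4)^1 = 6·4 = 24.
  V_q(n, t) = 1 + 24 = 25.
Step 2: q^n = 5^6 = 15625.
Step 3: Hamming bound ⌊q^n / V_q(n,t)⌋ = ⌊15625/25⌋ = 625.
Step 4: Compare |C| = 260 to 625: satisfied.
The claimed |C| lies below the Hamming bound.


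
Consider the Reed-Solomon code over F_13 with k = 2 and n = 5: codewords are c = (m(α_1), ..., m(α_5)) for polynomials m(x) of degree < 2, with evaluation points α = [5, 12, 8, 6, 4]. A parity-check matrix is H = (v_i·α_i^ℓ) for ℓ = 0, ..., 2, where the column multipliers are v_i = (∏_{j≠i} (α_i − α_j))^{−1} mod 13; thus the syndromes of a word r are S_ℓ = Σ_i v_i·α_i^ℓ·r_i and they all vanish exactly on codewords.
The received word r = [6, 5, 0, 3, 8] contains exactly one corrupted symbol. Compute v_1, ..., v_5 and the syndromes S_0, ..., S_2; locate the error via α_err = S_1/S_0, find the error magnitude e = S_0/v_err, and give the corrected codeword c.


S = (7, 3, 5), error at position 4, error magnitude e = 12, c = [6, 5, 0, 4, 8].

Step 1: column multipliers v_i = (∏_{j≠i}(α_i − α_j))^{−1} mod 13.
  i = 1 (α = 5): (5−12)(5−8)(5−6)(5−4) = (−7)·(−3)·(−1)·1 = −21 ≡ 5, so v_1 = 5^{−1} = 8 (mod 13).
  i = 2 (α = 12): (12−5)(12−8)(12−6)(12−4) = 7·4·6·8 = 1344 ≡ 5, so v_2 = 5^{−1} = 8 (mod 13).
  i = 3 (α = 8): (8−5)(8−12)(8−6)(8−4) = 3·(−4)·2·4 = −96 ≡ 8, so v_3 = 8^{−1} = 5 (mod 13).
  i = 4 (α = 6): (6−5)(6−12)(6−8)(6−4) = 1·(−6)·(−2)·2 = 24 ≡ 11, so v_4 = 11^{−1} = 6 (mod 13).
  i = 5 (α = 4): (4−5)(4−12)(4−8)(4−6) = (−1)·(−8)·(−4)·(−2) = 64 ≡ 12, so v_5 = 12^{−1} = 12 (mod 13).
  v = [8, 8, 5, 6, 12].
Step 2: syndromes of r = [6, 5, 0, 3, 8] (all sums mod 13).
  S_0 = Σ v_i r_i = 8·6 + 8·5 + 5·0 + 6·3 + 12·8 = 202 ≡ 7.
  S_1 = Σ v_i α_i r_i = 8·5·6 + 8·12·5 + 5·8·0 + 6·6·3 + 12·4·8 = 1212 ≡ 3.
  α_i^2 mod 13 = [12, 1, 12, 10, 3].
  S_2 = Σ v_i α_i^2 r_i = 8·12·6 + 8·1·5 + 5·12·0 + 6·10·3 + 12·3·8 = 1084 ≡ 5.
  S = (7, 3, 5) ≠ 0, so r is not a codeword (an error is present).
Step 3: locate the error. For a single error e at position i, S_ℓ = v_i·e·α_i^ℓ, so α_err = S_1/S_0.
  S_0^{−1} = 7^{−1} = 2 (mod 13), so α_err = 3·2 = 6 ≡ 6 = α_4. Error position i = 4.
  Consistency check: S_2/S_1 = 5·9 = 45 ≡ 6 = α_err ✓ (single-error assumption holds).
Step 4: error magnitude e = S_0/v_4 = S_0·∏_{j≠4}(α_4 − α_j) = 7·11 = 77 ≡ 12 (mod 13).
Step 5: correct position 4: c_4 = r_4 − e = 3 − 12 ≡ 4 (mod 13). Hence c = [6, 5, 0, 4, 8].
  Check: interpolating c through the α_i gives m(x) = 3 + 11·x (degree < 2) with m(α_i) = c_i for every i, so c is indeed a codeword.


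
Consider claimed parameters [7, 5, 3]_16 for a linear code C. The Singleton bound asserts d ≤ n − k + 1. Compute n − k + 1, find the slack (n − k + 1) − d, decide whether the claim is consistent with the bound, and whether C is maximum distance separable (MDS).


Singleton RHS = n − k + 1 = 3, slack = 0, bound satisfied, MDS.

Singleton bound: d ≤ n − k + 1.
Here n = 7, k = 5, so n − k + 1 = 3.
Given d = 3, check d ≤ 3: YES.
Slack = (n − k + 1) − d = 0.
The code is MDS (slack = 0).
Description: the claimed parameters are [7, 5, 3]_16; such a code would be MDS (meets Singleton bound).


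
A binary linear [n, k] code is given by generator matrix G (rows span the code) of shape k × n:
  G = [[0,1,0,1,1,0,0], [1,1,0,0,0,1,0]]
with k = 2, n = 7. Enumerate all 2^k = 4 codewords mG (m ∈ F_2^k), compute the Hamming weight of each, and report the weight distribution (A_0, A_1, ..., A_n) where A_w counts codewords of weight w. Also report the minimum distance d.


Weight distribution: A_0 = 1, A_3 = 2, A_4 = 1. Minimum distance d = 3.

Enumerate all 2^2 = 4 messages m ∈ F_2^2.
For each, compute codeword c = mG in F_2^7, then tally its weight.
  m = 00 → c = 0000000, weight = 0.
  m = 10 → c = 0101100, weight = 3.
  m = 01 → c = 1100010, weight = 3.
  m = 11 → c = 1001110, weight = 4.
Tally weights:
  weight 0: 1 codewords.
  weight 3: 2 codewords.
  weight 4: 1 codewords.
Minimum distance d = smallest w > 0 with A_w > 0 = 3.
Sanity: Σ A_w = 4 = 2^2 = 4 ✓.


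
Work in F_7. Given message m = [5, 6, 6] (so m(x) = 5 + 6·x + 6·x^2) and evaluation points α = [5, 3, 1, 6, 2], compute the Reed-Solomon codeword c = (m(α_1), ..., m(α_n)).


c = [3, 0, 3, 5, 6]

Message polynomial: m(x) = 5 + 6·x + 6·x^2 (mod 7).
For each evaluation point α_i, compute m(α_i) mod 7:
  α_1 = 5: Horner steps 6 → 1 → 3, so m(5) = 3.
  α_2 = 3: Horner steps 6 → 3 → 0, so m(3) = 0.
  α_3 = 1: Horner steps 6 → 5 → 3, so m(1) = 3.
  α_4 = 6: Horner steps 6 → 0 → 5, so m(6) = 5.
  α_5 = 2: Horner steps 6 → 4 → 6, so m(2) = 6.
Codeword c = [3, 0, 3, 5, 6] ∈ F_7^5.


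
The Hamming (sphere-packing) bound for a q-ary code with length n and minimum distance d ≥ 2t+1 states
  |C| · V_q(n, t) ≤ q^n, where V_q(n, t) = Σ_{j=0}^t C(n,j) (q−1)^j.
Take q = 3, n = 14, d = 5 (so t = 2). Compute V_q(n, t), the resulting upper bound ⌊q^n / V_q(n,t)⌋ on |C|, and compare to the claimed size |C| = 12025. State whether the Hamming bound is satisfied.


V_q(n, t) = 393, q^n = 4782969, Hamming bound = 12170, |C| = 12025 ≤ bound (satisfied).

Step 1: Compute V_q(n, t) = Σ_{j=0}^2 C(n, j) (q−1)^j.
  j = 0: C(14,0)·(2)^0 = 1·1 = 1.
  j = 1: C(14,1)·(2)^1 = 14·2 = 28.
  j = 2: C(14,2)·(2)^2 = 91·4 = 364.
  V_q(n, t) = 1 + 28 + 364 = 393.
Step 2: q^n = 3^14 = 4782969.
Step 3: Hamming bound ⌊q^n / V_q(n,t)⌋ = ⌊4782969/393⌋ = 12170.
Step 4: Compare |C| = 12025 to 12170: satisfied.
The claimed |C| lies below the Hamming bound.


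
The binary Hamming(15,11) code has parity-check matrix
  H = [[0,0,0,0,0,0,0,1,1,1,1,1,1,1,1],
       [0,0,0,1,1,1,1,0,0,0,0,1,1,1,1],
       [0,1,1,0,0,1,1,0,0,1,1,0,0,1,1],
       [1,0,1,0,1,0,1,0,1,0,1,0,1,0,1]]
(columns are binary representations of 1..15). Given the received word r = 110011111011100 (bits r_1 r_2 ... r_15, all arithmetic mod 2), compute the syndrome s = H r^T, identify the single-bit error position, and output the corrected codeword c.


s = (1, 1, 0, 0)^T, error position = 12, corrected codeword c = 110011111010100

Compute s = H r^T mod 2 one row at a time:
  s_1 = 1 + 1 + 0 + 1 + 1 + 1 + 0 + 0 = 5 ≡ 1 (mod 2).
  s_2 = 0 + 1 + 1 + 1 + 1 + 1 + 0 + 0 = 5 ≡ 1 (mod 2).
  s_3 = 1 + 0 + 1 + 1 + 0 + 1 + 0 + 0 = 4 ≡ 0 (mod 2).
  s_4 = 1 + 0 + 1 + 1 + 1 + 1 + 1 + 0 = 6 ≡ 0 (mod 2).
s = (1, 1, 0, 0)^T — this equals column 12 of H (binary 1100), so error is at position 12.
Correct: flip bit 12 of r = 110011111011100 to get c = 110011111010100.


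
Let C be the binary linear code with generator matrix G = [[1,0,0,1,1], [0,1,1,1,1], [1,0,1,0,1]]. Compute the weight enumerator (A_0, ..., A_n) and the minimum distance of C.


Weight distribution: A_0 = 1, A_2 = 2, A_3 = 4, A_4 = 1. Minimum distance d = 2.

Enumerate all 2^3 = 8 messages m ∈ F_2^3.
For each, compute codeword c = mG in F_2^5, then tally its weight.
  m = 000 → c = 00000, weight = 0.
  m = 100 → c = 10011, weight = 3.
  m = 010 → c = 01111, weight = 4.
  m = 110 → c = 11100, weight = 3.
  m = 001 → c = 10101, weight = 3.
  m = 101 → c = 00110, weight = 2.
  m = 011 → c = 11010, weight = 3.
  m = 111 → c = 01001, weight = 2.
Tally weights:
  weight 0: 1 codewords.
  weight 2: 2 codewords.
  weight 3: 4 codewords.
  weight 4: 1 codewords.
Minimum distance d = smallest w > 0 with A_w > 0 = 2.
Sanity: Σ A_w = 8 = 2^3 = 8 ✓.


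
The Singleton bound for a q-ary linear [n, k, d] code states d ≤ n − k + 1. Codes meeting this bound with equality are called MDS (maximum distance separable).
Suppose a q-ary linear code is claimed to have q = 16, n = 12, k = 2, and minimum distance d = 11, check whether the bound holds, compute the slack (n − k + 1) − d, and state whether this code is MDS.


Singleton RHS = n − k + 1 = 11, slack = 0, bound satisfied, MDS.

Singleton bound: d ≤ n − k + 1.
Here n = 12, k = 2, so n − k + 1 = 11.
Given d = 11, check d ≤ 11: YES.
Slack = (n − k + 1) − d = 0.
The code is MDS (slack = 0).
Description: the claimed parameters are [12, 2, 11]_16; such a code would be MDS (meets Singleton bound).


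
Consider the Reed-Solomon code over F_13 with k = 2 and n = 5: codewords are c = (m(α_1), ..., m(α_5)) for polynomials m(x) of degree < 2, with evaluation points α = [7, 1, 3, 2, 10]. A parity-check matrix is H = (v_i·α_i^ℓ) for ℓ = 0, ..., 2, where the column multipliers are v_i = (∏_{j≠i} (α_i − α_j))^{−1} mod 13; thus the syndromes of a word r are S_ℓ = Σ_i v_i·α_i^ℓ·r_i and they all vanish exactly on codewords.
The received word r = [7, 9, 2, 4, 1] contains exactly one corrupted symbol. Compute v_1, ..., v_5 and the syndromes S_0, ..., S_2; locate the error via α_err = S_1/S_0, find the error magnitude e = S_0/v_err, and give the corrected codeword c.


S = (4, 4, 4), error at position 2, error magnitude e = 3, c = [7, 6, 2, 4, 1].

Step 1: column multipliers v_i = (∏_{j≠i}(α_i − α_j))^{−1} mod 13.
  i = 1 (α = 7): (7−1)(7−3)(7−2)(7−10) = 6·4·5·(−3) = −360 ≡ 4, so v_1 = 4^{−1} = 10 (mod 13).
  i = 2 (α = 1): (1−7)(1−3)(1−2)(1−10) = (−6)·(−2)·(−1)·(−9) = 108 ≡ 4, so v_2 = 4^{−1} = 10 (mod 13).
  i = 3 (α = 3): (3−7)(3−1)(3−2)(3−10) = (−4)·2·1·(−7) = 56 ≡ 4, so v_3 = 4^{−1} = 10 (mod 13).
  i = 4 (α = 2): (2−7)(2−1)(2−3)(2−10) = (−5)·1·(−1)·(−8) = −40 ≡ 12, so v_4 = 12^{−1} = 12 (mod 13).
  i = 5 (α = 10): (10−7)(10−1)(10−3)(10−2) = 3·9·7·8 = 1512 ≡ 4, so v_5 = 4^{−1} = 10 (mod 13).
  v = [10, 10, 10, 12, 10].
Step 2: syndromes of r = [7, 9, 2, 4, 1] (all sums mod 13).
  S_0 = Σ v_i r_i = 10·7 + 10·9 + 10·2 + 12·4 + 10·1 = 238 ≡ 4.
  S_1 = Σ v_i α_i r_i = 10·7·7 + 10·1·9 + 10·3·2 + 12·2·4 + 10·10·1 = 836 ≡ 4.
  α_i^2 mod 13 = [10, 1, 9, 4, 9].
  S_2 = Σ v_i α_i^2 r_i = 10·10·7 + 10·1·9 + 10·9·2 + 12·4·4 + 10·9·1 = 1252 ≡ 4.
  S = (4, 4, 4) ≠ 0, so r is not a codeword (an error is present).
Step 3: locate the error. For a single error e at position i, S_ℓ = v_i·e·α_i^ℓ, so α_err = S_1/S_0.
  S_0^{−1} = 4^{−1} = 10 (mod 13), so α_err = 4·10 = 40 ≡ 1 = α_2. Error position i = 2.
  Consistency check: S_2/S_1 = 4·10 = 40 ≡ 1 = α_err ✓ (single-error assumption holds).
Step 4: error magnitude e = S_0/v_2 = S_0·∏_{j≠2}(α_2 − α_j) = 4·4 = 16 ≡ 3 (mod 13).
Step 5: correct position 2: c_2 = r_2 − e = 9 − 3 ≡ 6 (mod 13). Hence c = [7, 6, 2, 4, 1].
  Check: interpolating c through the α_i gives m(x) = 8 + 11·x (degree < 2) with m(α_i) = c_i for every i, so c is indeed a codeword.


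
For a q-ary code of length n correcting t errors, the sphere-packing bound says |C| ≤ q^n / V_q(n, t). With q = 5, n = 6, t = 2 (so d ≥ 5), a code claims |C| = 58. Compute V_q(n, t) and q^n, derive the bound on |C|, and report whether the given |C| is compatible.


V_q(n, t) = 265, q^n = 15625, Hamming bound = 58, |C| = 58 ≤ bound (satisfied).

Step 1: Compute V_q(n, t) = Σ_{j=0}^2 C(n, j) (q−1)^j.
  j = 0: C(6,0)·(4)^0 = 1·1 = 1.
  j = 1: C(6,1)·(4)^1 = 6·4 = 24.
  j = 2: C(6,2)·(4)^2 = 15·16 = 240.
  V_q(n, t) = 1 + 24 + 240 = 265.
Step 2: q^n = 5^6 = 15625.
Step 3: Hamming bound ⌊q^n / V_q(n,t)⌋ = ⌊15625/265⌋ = 58.
Step 4: Compare |C| = 58 to 58: satisfied.
The claimed |C| lies at the Hamming bound (tight).


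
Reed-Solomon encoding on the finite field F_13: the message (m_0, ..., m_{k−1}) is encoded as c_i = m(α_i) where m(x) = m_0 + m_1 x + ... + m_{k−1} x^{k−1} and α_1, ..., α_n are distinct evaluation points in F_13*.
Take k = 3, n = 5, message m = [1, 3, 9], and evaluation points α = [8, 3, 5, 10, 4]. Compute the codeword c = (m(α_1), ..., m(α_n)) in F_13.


c = [3, 0, 7, 8, 1]

Message polynomial: m(x) = 1 + 3·x + 9·x^2 (mod 13).
For each evaluation point α_i, compute m(α_i) mod 13:
  α_1 = 8: Horner steps 9 → 10 → 3, so m(8) = 3.
  α_2 = 3: Horner steps 9 → 4 → 0, so m(3) = 0.
  α_3 = 5: Horner steps 9 → 9 → 7, so m(5) = 7.
  α_4 = 10: Horner steps 9 → 2 → 8, so m(10) = 8.
  α_5 = 4: Horner steps 9 → 0 → 1, so m(4) = 1.
Codeword c = [3, 0, 7, 8, 1] ∈ F_13^5.


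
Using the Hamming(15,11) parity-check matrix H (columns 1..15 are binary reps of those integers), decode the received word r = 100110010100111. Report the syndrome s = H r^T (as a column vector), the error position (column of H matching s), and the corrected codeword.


s = (1, 1, 1, 0)^T, error position = 14, corrected codeword c = 100110010100101

Compute s = H r^T mod 2 one row at a time:
  s_1 = 1 + 0 + 1 + 0 + 0 + 1 + 1 + 1 = 5 ≡ 1 (mod 2).
  s_2 = 1 + 1 + 0 + 0 + 0 + 1 + 1 + 1 = 5 ≡ 1 (mod 2).
  s_3 = 0 + 0 + 0 + 0 + 1 + 0 + 1 + 1 = 3 ≡ 1 (mod 2).
  s_4 = 1 + 0 + 1 + 0 + 0 + 0 + 1 + 1 = 4 ≡ 0 (mod 2).
s = (1, 1, 1, 0)^T — this equals column 14 of H (binary 1110), so error is at position 14.
Correct: flip bit 14 of r = 100110010100111 to get c = 100110010100101.


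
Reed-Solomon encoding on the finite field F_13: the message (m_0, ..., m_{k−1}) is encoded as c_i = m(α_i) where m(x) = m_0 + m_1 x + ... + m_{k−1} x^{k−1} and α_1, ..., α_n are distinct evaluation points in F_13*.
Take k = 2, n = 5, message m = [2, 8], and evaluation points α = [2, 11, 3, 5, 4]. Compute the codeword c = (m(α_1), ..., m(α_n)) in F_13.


c = [5, 12, 0, 3, 8]

Message polynomial: m(x) = 2 + 8·x (mod 13).
For each evaluation point α_i, compute m(α_i) mod 13:
  α_1 = 2: Horner steps 8 → 5, so m(2) = 5.
  α_2 = 11: Horner steps 8 → 12, so m(11) = 12.
  α_3 = 3: Horner steps 8 → 0, so m(3) = 0.
  α_4 = 5: Horner steps 8 → 3, so m(5) = 3.
  α_5 = 4: Horner steps 8 → 8, so m(4) = 8.
Codeword c = [5, 12, 0, 3, 8] ∈ F_13^5.


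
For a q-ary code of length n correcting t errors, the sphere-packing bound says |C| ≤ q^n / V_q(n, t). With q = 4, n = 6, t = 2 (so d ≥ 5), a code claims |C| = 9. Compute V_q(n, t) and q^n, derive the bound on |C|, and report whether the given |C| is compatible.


V_q(n, t) = 154, q^n = 4096, Hamming bound = 26, |C| = 9 ≤ bound (satisfied).

Step 1: Compute V_q(n, t) = Σ_{j=0}^2 C(n, j) (q−1)^j.
  j = 0: C(6,0)·(3)^0 = 1·1 = 1.
  j = 1: C(6,1)·(3)^1 = 6·3 = 18.
  j = 2: C(6,2)·(3)^2 = 15·9 = 135.
  V_q(n, t) = 1 + 18 + 135 = 154.
Step 2: q^n = 4^6 = 4096.
Step 3: Hamming bound ⌊q^n / V_q(n,t)⌋ = ⌊4096/154⌋ = 26.
Step 4: Compare |C| = 9 to 26: satisfied.
The claimed |C| lies below the Hamming bound.


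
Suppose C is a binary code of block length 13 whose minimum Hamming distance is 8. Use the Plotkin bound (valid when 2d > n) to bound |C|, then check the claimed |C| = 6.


Plotkin bound M ≤ 4; given |C| = 6 > bound (violated).

Check applicability: 2d = 16, n = 13.
2d − n = 3 > 0, so Plotkin applies.
Compute d/(2d−n) = 8/3 ≈ 2.6667.
⌊d/(2d−n)⌋ = 2.
Plotkin bound: M ≤ 2·2 = 4.
Given |C| = 6, check: VIOLATED.
This |C| is above the Plotkin bound, so no binary code with n = 13, d = 8 and 6 codewords exists.


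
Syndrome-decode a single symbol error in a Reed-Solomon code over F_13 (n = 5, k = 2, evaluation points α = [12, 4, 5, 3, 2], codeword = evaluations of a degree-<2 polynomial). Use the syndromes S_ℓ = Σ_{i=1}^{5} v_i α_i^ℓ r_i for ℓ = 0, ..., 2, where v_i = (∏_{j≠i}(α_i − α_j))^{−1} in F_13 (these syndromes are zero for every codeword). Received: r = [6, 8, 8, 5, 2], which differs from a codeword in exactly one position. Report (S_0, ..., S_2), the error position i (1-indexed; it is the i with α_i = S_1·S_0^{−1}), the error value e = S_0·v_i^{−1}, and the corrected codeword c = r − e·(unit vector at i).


S = (1, 5, 12), error at position 3, error magnitude e = 10, c = [6, 8, 11, 5, 2].

Step 1: column multipliers v_i = (∏_{j≠i}(α_i − α_j))^{−1} mod 13.
  i = 1 (α = 12): (12−4)(12−5)(12−3)(12−2) = 8·7·9·10 = 5040 ≡ 9, so v_1 = 9^{−1} = 3 (mod 13).
  i = 2 (α = 4): (4−12)(4−5)(4−3)(4−2) = (−8)·(−1)·1·2 = 16 ≡ 3, so v_2 = 3^{−1} = 9 (mod 13).
  i = 3 (α = 5): (5−12)(5−4)(5−3)(5−2) = (−7)·1·2·3 = −42 ≡ 10, so v_3 = 10^{−1} = 4 (mod 13).
  i = 4 (α = 3): (3−12)(3−4)(3−5)(3−2) = (−9)·(−1)·(−2)·1 = −18 ≡ 8, so v_4 = 8^{−1} = 5 (mod 13).
  i = 5 (α = 2): (2−12)(2−4)(2−5)(2−3) = (−10)·(−2)·(−3)·(−1) = 60 ≡ 8, so v_5 = 8^{−1} = 5 (mod 13).
  v = [3, 9, 4, 5, 5].
Step 2: syndromes of r = [6, 8, 8, 5, 2] (all sums mod 13).
  S_0 = Σ v_i r_i = 3·6 + 9·8 + 4·8 + 5·5 + 5·2 = 157 ≡ 1.
  S_1 = Σ v_i α_i r_i = 3·12·6 + 9·4·8 + 4·5·8 + 5·3·5 + 5·2·2 = 759 ≡ 5.
  α_i^2 mod 13 = [1, 3, 12, 9, 4].
  S_2 = Σ v_i α_i^2 r_i = 3·1·6 + 9·3·8 + 4·12·8 + 5·9·5 + 5·4·2 = 883 ≡ 12.
  S = (1, 5, 12) ≠ 0, so r is not a codeword (an error is present).
Step 3: locate the error. For a single error e at position i, S_ℓ = v_i·e·α_i^ℓ, so α_err = S_1/S_0.
  S_0^{−1} = 1^{−1} = 1 (mod 13), so α_err = 5·1 = 5 ≡ 5 = α_3. Error position i = 3.
  Consistency check: S_2/S_1 = 12·8 = 96 ≡ 5 = α_err ✓ (single-error assumption holds).
Step 4: error magnitude e = S_0/v_3 = S_0·∏_{j≠3}(α_3 − α_j) = 1·10 = 10 ≡ 10 (mod 13).
Step 5: correct position 3: c_3 = r_3 − e = 8 − 10 ≡ 11 (mod 13). Hence c = [6, 8, 11, 5, 2].
  Check: interpolating c through the α_i gives m(x) = 9 + 3·x (degree < 2) with m(α_i) = c_i for every i, so c is indeed a codeword.


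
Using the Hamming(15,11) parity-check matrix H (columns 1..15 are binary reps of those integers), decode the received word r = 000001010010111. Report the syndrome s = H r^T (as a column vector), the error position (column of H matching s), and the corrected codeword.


s = (1, 0, 0, 1)^T, error position = 9, corrected codeword c = 000001011010111

Compute s = H r^T mod 2 one row at a time:
  s_1 = 1 + 0 + 0 + 1 + 0 + 1 + 1 + 1 = 5 ≡ 1 (mod 2).
  s_2 = 0 + 0 + 1 + 0 + 0 + 1 + 1 + 1 = 4 ≡ 0 (mod 2).
  s_3 = 0 + 0 + 1 + 0 + 0 + 1 + 1 + 1 = 4 ≡ 0 (mod 2).
  s_4 = 0 + 0 + 0 + 0 + 0 + 1 + 1 + 1 = 3 ≡ 1 (mod 2).
s = (1, 0, 0, 1)^T — this equals column 9 of H (binary 1001), so error is at position 9.
Correct: flip bit 9 of r = 000001010010111 to get c = 000001011010111.


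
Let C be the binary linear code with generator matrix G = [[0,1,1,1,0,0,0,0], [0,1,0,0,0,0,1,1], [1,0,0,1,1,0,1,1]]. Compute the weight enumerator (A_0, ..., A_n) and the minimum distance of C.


Weight distribution: A_0 = 1, A_3 = 3, A_4 = 2, A_5 = 1, A_6 = 1. Minimum distance d = 3.

Enumerate all 2^3 = 8 messages m ∈ F_2^3.
For each, compute codeword c = mG in F_2^8, then tally its weight.
  m = 000 → c = 00000000, weight = 0.
  m = 100 → c = 01110000, weight = 3.
  m = 010 → c = 01000011, weight = 3.
  m = 110 → c = 00110011, weight = 4.
  m = 001 → c = 10011011, weight = 5.
  m = 101 → c = 11101011, weight = 6.
  m = 011 → c = 11011000, weight = 4.
  m = 111 → c = 10101000, weight = 3.
Tally weights:
  weight 0: 1 codewords.
  weight 3: 3 codewords.
  weight 4: 2 codewords.
  weight 5: 1 codewords.
  weight 6: 1 codewords.
Minimum distance d = smallest w > 0 with A_w > 0 = 3.
Sanity: Σ A_w = 8 = 2^3 = 8 ✓.


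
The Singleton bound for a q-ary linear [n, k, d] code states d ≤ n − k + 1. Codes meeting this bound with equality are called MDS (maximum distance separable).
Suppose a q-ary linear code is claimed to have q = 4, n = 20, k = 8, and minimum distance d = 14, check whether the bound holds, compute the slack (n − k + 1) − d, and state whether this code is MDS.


Singleton RHS = n − k + 1 = 13, slack = -1, bound violated (no such code; not MDS).

Singleton bound: d ≤ n − k + 1.
Here n = 20, k = 8, so n − k + 1 = 13.
Given d = 14, check d ≤ 13: NO.
Slack = (n − k + 1) − d = -1.
The slack is negative: d = 14 exceeds n − k + 1 = 13 by 1, so the Singleton bound is violated and no linear [20, 8, 14]_4 code can exist. In particular it is not MDS (MDS requires d = n − k + 1 exactly).
Description: the claimed parameters are [20, 8, 14]_4; such a code would be impossible (violates the Singleton bound).


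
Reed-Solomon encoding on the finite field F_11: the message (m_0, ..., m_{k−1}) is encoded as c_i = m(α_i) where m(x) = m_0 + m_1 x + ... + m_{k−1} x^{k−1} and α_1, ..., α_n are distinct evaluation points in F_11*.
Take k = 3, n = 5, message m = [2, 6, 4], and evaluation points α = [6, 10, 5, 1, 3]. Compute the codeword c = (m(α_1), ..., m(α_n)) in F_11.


c = [6, 0, 0, 1, 1]

Message polynomial: m(x) = 2 + 6·x + 4·x^2 (mod 11).
For each evaluation point α_i, compute m(α_i) mod 11:
  α_1 = 6: Horner steps 4 → 8 → 6, so m(6) = 6.
  α_2 = 10: Horner steps 4 → 2 → 0, so m(10) = 0.
  α_3 = 5: Horner steps 4 → 4 → 0, so m(5) = 0.
  α_4 = 1: Horner steps 4 → 10 → 1, so m(1) = 1.
  α_5 = 3: Horner steps 4 → 7 → 1, so m(3) = 1.
Codeword c = [6, 0, 0, 1, 1] ∈ F_11^5.


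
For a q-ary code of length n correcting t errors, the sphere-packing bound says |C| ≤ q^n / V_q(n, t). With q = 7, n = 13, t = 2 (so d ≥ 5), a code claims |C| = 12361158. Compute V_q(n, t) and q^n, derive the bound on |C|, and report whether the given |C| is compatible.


V_q(n, t) = 2887, q^n = 96889010407, Hamming bound = 33560446, |C| = 12361158 ≤ bound (satisfied).

Step 1: Compute V_q(n, t) = Σ_{j=0}^2 C(n, j) (q−1)^j.
  j = 0: C(13,0)·(6)^0 = 1·1 = 1.
  j = 1: C(13,1)·(6)^1 = 13·6 = 78.
  j = 2: C(13,2)·(6)^2 = 78·36 = 2808.
  V_q(n, t) = 1 + 78 + 2808 = 2887.
Step 2: q^n = 7^13 = 96889010407.
Step 3: Hamming bound ⌊q^n / V_q(n,t)⌋ = ⌊96889010407/2887⌋ = 33560446.
Step 4: Compare |C| = 12361158 to 33560446: satisfied.
The claimed |C| lies below the Hamming bound.


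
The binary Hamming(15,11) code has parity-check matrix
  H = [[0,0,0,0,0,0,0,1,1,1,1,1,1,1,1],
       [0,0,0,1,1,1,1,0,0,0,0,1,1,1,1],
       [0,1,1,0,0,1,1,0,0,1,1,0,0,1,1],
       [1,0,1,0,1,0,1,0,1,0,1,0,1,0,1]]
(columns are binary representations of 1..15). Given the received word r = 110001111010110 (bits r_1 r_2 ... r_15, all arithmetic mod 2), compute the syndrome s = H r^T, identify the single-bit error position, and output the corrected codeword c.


s = (1, 0, 1, 1)^T, error position = 11, corrected codeword c = 110001111000110

Compute s = H r^T mod 2 one row at a time:
  s_1 = 1 + 1 + 0 + 1 + 0 + 1 + 1 + 0 = 5 ≡ 1 (mod 2).
  s_2 = 0 + 0 + 1 + 1 + 0 + 1 + 1 + 0 = 4 ≡ 0 (mod 2).
  s_3 = 1 + 0 + 1 + 1 + 0 + 1 + 1 + 0 = 5 ≡ 1 (mod 2).
  s_4 = 1 + 0 + 0 + 1 + 1 + 1 + 1 + 0 = 5 ≡ 1 (mod 2).
s = (1, 0, 1, 1)^T — this equals column 11 of H (binary 1011), so error is at position 11.
Correct: flip bit 11 of r = 110001111010110 to get c = 110001111000110.


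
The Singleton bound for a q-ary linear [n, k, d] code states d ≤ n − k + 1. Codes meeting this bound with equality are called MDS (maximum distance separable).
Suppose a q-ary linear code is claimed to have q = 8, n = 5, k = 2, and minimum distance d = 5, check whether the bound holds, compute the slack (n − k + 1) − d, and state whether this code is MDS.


Singleton RHS = n − k + 1 = 4, slack = -1, bound violated (no such code; not MDS).

Singleton bound: d ≤ n − k + 1.
Here n = 5, k = 2, so n − k + 1 = 4.
Given d = 5, check d ≤ 4: NO.
Slack = (n − k + 1) − d = -1.
The slack is negative: d = 5 exceeds n − k + 1 = 4 by 1, so the Singleton bound is violated and no linear [5, 2, 5]_8 code can exist. In particular it is not MDS (MDS requires d = n − k + 1 exactly).
Description: the claimed parameters are [5, 2, 5]_8; such a code would be impossible (violates the Singleton bound).


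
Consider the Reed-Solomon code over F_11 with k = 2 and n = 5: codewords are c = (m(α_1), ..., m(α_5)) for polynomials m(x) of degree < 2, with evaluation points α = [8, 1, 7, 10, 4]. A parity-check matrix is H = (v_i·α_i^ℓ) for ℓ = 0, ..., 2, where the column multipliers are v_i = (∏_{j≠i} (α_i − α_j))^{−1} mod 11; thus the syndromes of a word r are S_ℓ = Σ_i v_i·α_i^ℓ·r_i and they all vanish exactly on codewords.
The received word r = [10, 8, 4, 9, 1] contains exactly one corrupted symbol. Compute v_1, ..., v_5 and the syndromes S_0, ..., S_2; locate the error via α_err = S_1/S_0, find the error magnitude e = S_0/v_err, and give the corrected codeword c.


S = (1, 7, 5), error at position 3, error magnitude e = 10, c = [10, 8, 5, 9, 1].

Step 1: column multipliers v_i = (∏_{j≠i}(α_i − α_j))^{−1} mod 11.
  i = 1 (α = 8): (8−1)(8−7)(8−10)(8−4) = 7·1·(−2)·4 = −56 ≡ 10, so v_1 = 10^{−1} = 10 (mod 11).
  i = 2 (α = 1): (1−8)(1−7)(1−10)(1−4) = (−7)·(−6)·(−9)·(−3) = 1134 ≡ 1, so v_2 = 1^{−1} = 1 (mod 11).
  i = 3 (α = 7): (7−8)(7−1)(7−10)(7−4) = (−1)·6·(−3)·3 = 54 ≡ 10, so v_3 = 10^{−1} = 10 (mod 11).
  i = 4 (α = 10): (10−8)(10−1)(10−7)(10−4) = 2·9·3·6 = 324 ≡ 5, so v_4 = 5^{−1} = 9 (mod 11).
  i = 5 (α = 4): (4−8)(4−1)(4−7)(4−10) = (−4)·3·(−3)·(−6) = −216 ≡ 4, so v_5 = 4^{−1} = 3 (mod 11).
  v = [10, 1, 10, 9, 3].
Step 2: syndromes of r = [10, 8, 4, 9, 1] (all sums mod 11).
  S_0 = Σ v_i r_i = 10·10 + 1·8 + 10·4 + 9·9 + 3·1 = 232 ≡ 1.
  S_1 = Σ v_i α_i r_i = 10·8·10 + 1·1·8 + 10·7·4 + 9·10·9 + 3·4·1 = 1910 ≡ 7.
  α_i^2 mod 11 = [9, 1, 5, 1, 5].
  S_2 = Σ v_i α_i^2 r_i = 10·9·10 + 1·1·8 + 10·5·4 + 9·1·9 + 3·5·1 = 1204 ≡ 5.
  S = (1, 7, 5) ≠ 0, so r is not a codeword (an error is present).
Step 3: locate the error. For a single error e at position i, S_ℓ = v_i·e·α_i^ℓ, so α_err = S_1/S_0.
  S_0^{−1} = 1^{−1} = 1 (mod 11), so α_err = 7·1 = 7 ≡ 7 = α_3. Error position i = 3.
  Consistency check: S_2/S_1 = 5·8 = 40 ≡ 7 = α_err ✓ (single-error assumption holds).
Step 4: error magnitude e = S_0/v_3 = S_0·∏_{j≠3}(α_3 − α_j) = 1·10 = 10 ≡ 10 (mod 11).
Step 5: correct position 3: c_3 = r_3 − e = 4 − 10 ≡ 5 (mod 11). Hence c = [10, 8, 5, 9, 1].
  Check: interpolating c through the α_i gives m(x) = 3 + 5·x (degree < 2) with m(α_i) = c_i for every i, so c is indeed a codeword.


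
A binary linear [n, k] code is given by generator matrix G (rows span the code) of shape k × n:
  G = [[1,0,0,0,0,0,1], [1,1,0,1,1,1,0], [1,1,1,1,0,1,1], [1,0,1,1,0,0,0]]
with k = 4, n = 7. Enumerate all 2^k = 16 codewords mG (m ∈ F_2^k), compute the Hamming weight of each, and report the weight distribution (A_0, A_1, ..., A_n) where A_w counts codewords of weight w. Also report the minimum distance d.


Weight distribution: A_0 = 1, A_2 = 2, A_3 = 6, A_4 = 3, A_5 = 2, A_6 = 2. Minimum distance d = 2.

Enumerate all 2^4 = 16 messages m ∈ F_2^4.
For each, compute codeword c = mG in F_2^7, then tally its weight.
  m = 0000 → c = 0000000, weight = 0.
  m = 1000 → c = 1000001, weight = 2.
  m = 0100 → c = 1101110, weight = 5.
  m = 1100 → c = 0101111, weight = 5.
  m = 0010 → c = 1111011, weight = 6.
  m = 1010 → c = 0111010, weight = 4.
  m = 0110 → c = 0010101, weight = 3.
  m = 1110 → c = 1010100, weight = 3.
  m = 0001 → c = 1011000, weight = 3.
  m = 1001 → c = 0011001, weight = 3.
  m = 0101 → c = 0110110, weight = 4.
  m = 1101 → c = 1110111, weight = 6.
  m = 0011 → c = 0100011, weight = 3.
  m = 1011 → c = 1100010, weight = 3.
  m = 0111 → c = 1001101, weight = 4.
  m = 1111 → c = 0001100, weight = 2.
Tally weights:
  weight 0: 1 codewords.
  weight 2: 2 codewords.
  weight 3: 6 codewords.
  weight 4: 3 codewords.
  weight 5: 2 codewords.
  weight 6: 2 codewords.
Minimum distance d = smallest w > 0 with A_w > 0 = 2.
Sanity: Σ A_w = 16 = 2^4 = 16 ✓.


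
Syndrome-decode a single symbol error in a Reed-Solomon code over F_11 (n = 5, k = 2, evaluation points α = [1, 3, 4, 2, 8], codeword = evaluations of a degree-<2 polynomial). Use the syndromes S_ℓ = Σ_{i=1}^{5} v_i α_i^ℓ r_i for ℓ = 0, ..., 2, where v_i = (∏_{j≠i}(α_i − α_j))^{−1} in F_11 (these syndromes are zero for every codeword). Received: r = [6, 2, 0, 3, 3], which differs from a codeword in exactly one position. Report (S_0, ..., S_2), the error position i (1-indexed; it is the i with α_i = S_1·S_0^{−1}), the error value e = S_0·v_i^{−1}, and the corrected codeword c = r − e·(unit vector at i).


S = (1, 2, 4), error at position 4, error magnitude e = 10, c = [6, 2, 0, 4, 3].

Step 1: column multipliers v_i = (∏_{j≠i}(α_i − α_j))^{−1} mod 11.
  i = 1 (α = 1): (1−3)(1−4)(1−2)(1−8) = (−2)·(−3)·(−1)·(−7) = 42 ≡ 9, so v_1 = 9^{−1} = 5 (mod 11).
  i = 2 (α = 3): (3−1)(3−4)(3−2)(3−8) = 2·(−1)·1·(−5) = 10 ≡ 10, so v_2 = 10^{−1} = 10 (mod 11).
  i = 3 (α = 4): (4−1)(4−3)(4−2)(4−8) = 3·1·2·(−4) = −24 ≡ 9, so v_3 = 9^{−1} = 5 (mod 11).
  i = 4 (α = 2): (2−1)(2−3)(2−4)(2−8) = 1·(−1)·(−2)·(−6) = −12 ≡ 10, so v_4 = 10^{−1} = 10 (mod 11).
  i = 5 (α = 8): (8−1)(8−3)(8−4)(8−2) = 7·5·4·6 = 840 ≡ 4, so v_5 = 4^{−1} = 3 (mod 11).
  v = [5, 10, 5, 10, 3].
Step 2: syndromes of r = [6, 2, 0, 3, 3] (all sums mod 11).
  S_0 = Σ v_i r_i = 5·6 + 10·2 + 5·0 + 10·3 + 3·3 = 89 ≡ 1.
  S_1 = Σ v_i α_i r_i = 5·1·6 + 10·3·2 + 5·4·0 + 10·2·3 + 3·8·3 = 222 ≡ 2.
  α_i^2 mod 11 = [1, 9, 5, 4, 9].
  S_2 = Σ v_i α_i^2 r_i = 5·1·6 + 10·9·2 + 5·5·0 + 10·4·3 + 3·9·3 = 411 ≡ 4.
  S = (1, 2, 4) ≠ 0, so r is not a codeword (an error is present).
Step 3: locate the error. For a single error e at position i, S_ℓ = v_i·e·α_i^ℓ, so α_err = S_1/S_0.
  S_0^{−1} = 1^{−1} = 1 (mod 11), so α_err = 2·1 = 2 ≡ 2 = α_4. Error position i = 4.
  Consistency check: S_2/S_1 = 4·6 = 24 ≡ 2 = α_err ✓ (single-error assumption holds).
Step 4: error magnitude e = S_0/v_4 = S_0·∏_{j≠4}(α_4 − α_j) = 1·10 = 10 ≡ 10 (mod 11).
Step 5: correct position 4: c_4 = r_4 − e = 3 − 10 ≡ 4 (mod 11). Hence c = [6, 2, 0, 4, 3].
  Check: interpolating c through the α_i gives m(x) = 8 + 9·x (degree < 2) with m(α_i) = c_i for every i, so c is indeed a codeword.


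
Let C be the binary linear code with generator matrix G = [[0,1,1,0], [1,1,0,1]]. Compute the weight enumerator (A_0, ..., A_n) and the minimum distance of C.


Weight distribution: A_0 = 1, A_2 = 1, A_3 = 2. Minimum distance d = 2.

Enumerate all 2^2 = 4 messages m ∈ F_2^2.
For each, compute codeword c = mG in F_2^4, then tally its weight.
  m = 00 → c = 0000, weight = 0.
  m = 10 → c = 0110, weight = 2.
  m = 01 → c = 1101, weight = 3.
  m = 11 → c = 1011, weight = 3.
Tally weights:
  weight 0: 1 codewords.
  weight 2: 1 codewords.
  weight 3: 2 codewords.
Minimum distance d = smallest w > 0 with A_w > 0 = 2.
Sanity: Σ A_w = 4 = 2^2 = 4 ✓.


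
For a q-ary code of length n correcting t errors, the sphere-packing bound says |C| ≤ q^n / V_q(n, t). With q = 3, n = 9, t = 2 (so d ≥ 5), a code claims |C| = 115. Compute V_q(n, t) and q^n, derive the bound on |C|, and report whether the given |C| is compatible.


V_q(n, t) = 163, q^n = 19683, Hamming bound = 120, |C| = 115 ≤ bound (satisfied).

Step 1: Compute V_q(n, t) = Σ_{j=0}^2 C(n, j) (q−1)^j.
  j = 0: C(9,0)·(2)^0 = 1·1 = 1.
  j = 1: C(9,1)·(2)^1 = 9·2 = 18.
  j = 2: C(9,2)·(2)^2 = 36·4 = 144.
  V_q(n, t) = 1 + 18 + 144 = 163.
Step 2: q^n = 3^9 = 19683.
Step 3: Hamming bound ⌊q^n / V_q(n,t)⌋ = ⌊19683/163⌋ = 120.
Step 4: Compare |C| = 115 to 120: satisfied.
The claimed |C| lies below the Hamming bound.


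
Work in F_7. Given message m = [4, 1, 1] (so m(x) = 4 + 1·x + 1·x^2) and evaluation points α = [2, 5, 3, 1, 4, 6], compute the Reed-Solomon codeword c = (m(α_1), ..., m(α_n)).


c = [3, 6, 2, 6, 3, 4]

Message polynomial: m(x) = 4 + 1·x + 1·x^2 (mod 7).
For each evaluation point α_i, compute m(α_i) mod 7:
  α_1 = 2: Horner steps 1 → 3 → 3, so m(2) = 3.
  α_2 = 5: Horner steps 1 → 6 → 6, so m(5) = 6.
  α_3 = 3: Horner steps 1 → 4 → 2, so m(3) = 2.
  α_4 = 1: Horner steps 1 → 2 → 6, so m(1) = 6.
  α_5 = 4: Horner steps 1 → 5 → 3, so m(4) = 3.
  α_6 = 6: Horner steps 1 → 0 → 4, so m(6) = 4.
Codeword c = [3, 6, 2, 6, 3, 4] ∈ F_7^6.


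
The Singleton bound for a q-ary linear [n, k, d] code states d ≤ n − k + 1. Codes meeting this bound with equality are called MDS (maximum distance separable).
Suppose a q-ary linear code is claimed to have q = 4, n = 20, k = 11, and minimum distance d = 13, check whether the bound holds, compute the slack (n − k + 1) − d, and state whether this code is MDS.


Singleton RHS = n − k + 1 = 10, slack = -3, bound violated (no such code; not MDS).

Singleton bound: d ≤ n − k + 1.
Here n = 20, k = 11, so n − k + 1 = 10.
Given d = 13, check d ≤ 10: NO.
Slack = (n − k + 1) − d = -3.
The slack is negative: d = 13 exceeds n − k + 1 = 10 by 3, so the Singleton bound is violated and no linear [20, 11, 13]_4 code can exist. In particular it is not MDS (MDS requires d = n − k + 1 exactly).
Description: the claimed parameters are [20, 11, 13]_4; such a code would be impossible (violates the Singleton bound).


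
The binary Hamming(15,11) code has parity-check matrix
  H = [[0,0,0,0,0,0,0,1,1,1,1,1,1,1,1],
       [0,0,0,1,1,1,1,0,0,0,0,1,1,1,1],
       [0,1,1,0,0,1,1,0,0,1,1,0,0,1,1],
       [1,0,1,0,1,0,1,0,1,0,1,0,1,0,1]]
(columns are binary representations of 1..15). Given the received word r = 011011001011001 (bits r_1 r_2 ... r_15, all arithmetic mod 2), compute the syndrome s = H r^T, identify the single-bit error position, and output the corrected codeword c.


s = (0, 0, 1, 1)^T, error position = 3, corrected codeword c = 010011001011001

Compute s = H r^T mod 2 one row at a time:
  s_1 = 0 + 1 + 0 + 1 + 1 + 0 + 0 + 1 = 4 ≡ 0 (mod 2).
  s_2 = 0 + 1 + 1 + 0 + 1 + 0 + 0 + 1 = 4 ≡ 0 (mod 2).
  s_3 = 1 + 1 + 1 + 0 + 0 + 1 + 0 + 1 = 5 ≡ 1 (mod 2).
  s_4 = 0 + 1 + 1 + 0 + 1 + 1 + 0 + 1 = 5 ≡ 1 (mod 2).
s = (0, 0, 1, 1)^T — this equals column 3 of H (binary 0011), so error is at position 3.
Correct: flip bit 3 of r = 011011001011001 to get c = 010011001011001.


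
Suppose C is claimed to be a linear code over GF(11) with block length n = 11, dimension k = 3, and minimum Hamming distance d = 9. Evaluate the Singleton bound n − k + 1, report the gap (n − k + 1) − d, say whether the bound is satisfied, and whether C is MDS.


Singleton RHS = n − k + 1 = 9, slack = 0, bound satisfied, MDS.

Singleton bound: d ≤ n − k + 1.
Here n = 11, k = 3, so n − k + 1 = 9.
Given d = 9, check d ≤ 9: YES.
Slack = (n − k + 1) − d = 0.
The code is MDS (slack = 0).
Description: the claimed parameters are [11, 3, 9]_11; such a code would be MDS (meets Singleton bound).


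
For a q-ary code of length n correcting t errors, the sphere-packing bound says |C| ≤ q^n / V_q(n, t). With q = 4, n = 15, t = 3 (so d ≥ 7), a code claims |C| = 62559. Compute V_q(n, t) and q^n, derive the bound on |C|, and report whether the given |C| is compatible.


V_q(n, t) = 13276, q^n = 1073741824, Hamming bound = 80878, |C| = 62559 ≤ bound (satisfied).

Step 1: Compute V_q(n, t) = Σ_{j=0}^3 C(n, j) (q−1)^j.
  j = 0: C(15,0)·(3)^0 = 1·1 = 1.
  j = 1: C(15,1)·(3)^1 = 15·3 = 45.
  j = 2: C(15,2)·(3)^2 = 105·9 = 945.
  j = 3: C(15,3)·(3)^3 = 455·27 = 12285.
  V_q(n, t) = 1 + 45 + 945 + 12285 = 13276.
Step 2: q^n = 4^15 = 1073741824.
Step 3: Hamming bound ⌊q^n / V_q(n,t)⌋ = ⌊1073741824/13276⌋ = 80878.
Step 4: Compare |C| = 62559 to 80878: satisfied.
The claimed |C| lies below the Hamming bound.
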